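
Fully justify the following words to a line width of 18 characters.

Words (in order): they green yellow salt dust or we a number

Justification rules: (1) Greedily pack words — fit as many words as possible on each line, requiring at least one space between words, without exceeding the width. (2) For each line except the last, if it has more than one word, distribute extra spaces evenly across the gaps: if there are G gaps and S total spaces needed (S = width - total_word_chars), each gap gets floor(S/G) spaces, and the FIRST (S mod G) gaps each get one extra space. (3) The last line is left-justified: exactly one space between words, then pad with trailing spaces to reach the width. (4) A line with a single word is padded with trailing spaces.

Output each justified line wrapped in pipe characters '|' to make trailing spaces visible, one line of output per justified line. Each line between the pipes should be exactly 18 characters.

Line 1: ['they', 'green', 'yellow'] (min_width=17, slack=1)
Line 2: ['salt', 'dust', 'or', 'we', 'a'] (min_width=17, slack=1)
Line 3: ['number'] (min_width=6, slack=12)

Answer: |they  green yellow|
|salt  dust or we a|
|number            |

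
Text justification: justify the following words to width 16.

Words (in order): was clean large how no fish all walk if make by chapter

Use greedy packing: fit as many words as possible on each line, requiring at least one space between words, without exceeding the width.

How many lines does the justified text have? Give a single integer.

Answer: 4

Derivation:
Line 1: ['was', 'clean', 'large'] (min_width=15, slack=1)
Line 2: ['how', 'no', 'fish', 'all'] (min_width=15, slack=1)
Line 3: ['walk', 'if', 'make', 'by'] (min_width=15, slack=1)
Line 4: ['chapter'] (min_width=7, slack=9)
Total lines: 4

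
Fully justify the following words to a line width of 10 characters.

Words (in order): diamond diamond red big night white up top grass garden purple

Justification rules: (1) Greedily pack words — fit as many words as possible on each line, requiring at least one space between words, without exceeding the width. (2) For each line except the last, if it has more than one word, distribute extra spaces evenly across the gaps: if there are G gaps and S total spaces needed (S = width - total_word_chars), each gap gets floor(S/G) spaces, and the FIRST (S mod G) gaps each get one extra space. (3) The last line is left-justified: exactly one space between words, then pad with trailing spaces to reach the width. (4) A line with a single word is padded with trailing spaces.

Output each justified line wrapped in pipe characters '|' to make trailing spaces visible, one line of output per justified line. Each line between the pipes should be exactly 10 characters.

Line 1: ['diamond'] (min_width=7, slack=3)
Line 2: ['diamond'] (min_width=7, slack=3)
Line 3: ['red', 'big'] (min_width=7, slack=3)
Line 4: ['night'] (min_width=5, slack=5)
Line 5: ['white', 'up'] (min_width=8, slack=2)
Line 6: ['top', 'grass'] (min_width=9, slack=1)
Line 7: ['garden'] (min_width=6, slack=4)
Line 8: ['purple'] (min_width=6, slack=4)

Answer: |diamond   |
|diamond   |
|red    big|
|night     |
|white   up|
|top  grass|
|garden    |
|purple    |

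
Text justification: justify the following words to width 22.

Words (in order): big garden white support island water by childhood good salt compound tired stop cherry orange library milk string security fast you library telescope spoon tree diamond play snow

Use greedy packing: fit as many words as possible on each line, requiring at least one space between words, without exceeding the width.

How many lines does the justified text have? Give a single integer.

Answer: 9

Derivation:
Line 1: ['big', 'garden', 'white'] (min_width=16, slack=6)
Line 2: ['support', 'island', 'water'] (min_width=20, slack=2)
Line 3: ['by', 'childhood', 'good', 'salt'] (min_width=22, slack=0)
Line 4: ['compound', 'tired', 'stop'] (min_width=19, slack=3)
Line 5: ['cherry', 'orange', 'library'] (min_width=21, slack=1)
Line 6: ['milk', 'string', 'security'] (min_width=20, slack=2)
Line 7: ['fast', 'you', 'library'] (min_width=16, slack=6)
Line 8: ['telescope', 'spoon', 'tree'] (min_width=20, slack=2)
Line 9: ['diamond', 'play', 'snow'] (min_width=17, slack=5)
Total lines: 9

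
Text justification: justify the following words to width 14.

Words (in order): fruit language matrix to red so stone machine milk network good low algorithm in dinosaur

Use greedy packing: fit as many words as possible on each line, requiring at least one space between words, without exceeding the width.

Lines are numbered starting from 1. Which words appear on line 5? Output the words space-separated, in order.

Line 1: ['fruit', 'language'] (min_width=14, slack=0)
Line 2: ['matrix', 'to', 'red'] (min_width=13, slack=1)
Line 3: ['so', 'stone'] (min_width=8, slack=6)
Line 4: ['machine', 'milk'] (min_width=12, slack=2)
Line 5: ['network', 'good'] (min_width=12, slack=2)
Line 6: ['low', 'algorithm'] (min_width=13, slack=1)
Line 7: ['in', 'dinosaur'] (min_width=11, slack=3)

Answer: network good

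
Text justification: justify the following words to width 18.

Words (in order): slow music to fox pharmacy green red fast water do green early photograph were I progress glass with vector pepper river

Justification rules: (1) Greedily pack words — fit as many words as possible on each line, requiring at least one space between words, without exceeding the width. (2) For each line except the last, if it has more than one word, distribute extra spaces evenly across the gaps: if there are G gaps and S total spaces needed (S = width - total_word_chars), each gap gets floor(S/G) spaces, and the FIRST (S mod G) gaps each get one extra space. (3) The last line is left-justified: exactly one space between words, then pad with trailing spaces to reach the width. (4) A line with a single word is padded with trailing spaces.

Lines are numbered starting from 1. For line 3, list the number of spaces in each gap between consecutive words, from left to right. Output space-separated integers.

Answer: 4 3

Derivation:
Line 1: ['slow', 'music', 'to', 'fox'] (min_width=17, slack=1)
Line 2: ['pharmacy', 'green', 'red'] (min_width=18, slack=0)
Line 3: ['fast', 'water', 'do'] (min_width=13, slack=5)
Line 4: ['green', 'early'] (min_width=11, slack=7)
Line 5: ['photograph', 'were', 'I'] (min_width=17, slack=1)
Line 6: ['progress', 'glass'] (min_width=14, slack=4)
Line 7: ['with', 'vector', 'pepper'] (min_width=18, slack=0)
Line 8: ['river'] (min_width=5, slack=13)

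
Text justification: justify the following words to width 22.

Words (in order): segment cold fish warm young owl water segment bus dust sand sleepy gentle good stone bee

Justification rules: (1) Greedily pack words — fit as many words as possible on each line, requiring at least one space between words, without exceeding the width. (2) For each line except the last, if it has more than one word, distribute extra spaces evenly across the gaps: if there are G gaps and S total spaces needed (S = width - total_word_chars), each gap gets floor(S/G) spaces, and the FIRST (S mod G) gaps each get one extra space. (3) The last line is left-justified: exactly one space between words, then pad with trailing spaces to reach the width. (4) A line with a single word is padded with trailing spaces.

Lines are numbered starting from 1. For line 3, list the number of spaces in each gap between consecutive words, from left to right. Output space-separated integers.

Line 1: ['segment', 'cold', 'fish', 'warm'] (min_width=22, slack=0)
Line 2: ['young', 'owl', 'water'] (min_width=15, slack=7)
Line 3: ['segment', 'bus', 'dust', 'sand'] (min_width=21, slack=1)
Line 4: ['sleepy', 'gentle', 'good'] (min_width=18, slack=4)
Line 5: ['stone', 'bee'] (min_width=9, slack=13)

Answer: 2 1 1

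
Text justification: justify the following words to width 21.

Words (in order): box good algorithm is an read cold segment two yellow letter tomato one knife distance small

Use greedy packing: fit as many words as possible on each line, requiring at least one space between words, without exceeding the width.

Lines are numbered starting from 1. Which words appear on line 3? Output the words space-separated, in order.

Line 1: ['box', 'good', 'algorithm', 'is'] (min_width=21, slack=0)
Line 2: ['an', 'read', 'cold', 'segment'] (min_width=20, slack=1)
Line 3: ['two', 'yellow', 'letter'] (min_width=17, slack=4)
Line 4: ['tomato', 'one', 'knife'] (min_width=16, slack=5)
Line 5: ['distance', 'small'] (min_width=14, slack=7)

Answer: two yellow letter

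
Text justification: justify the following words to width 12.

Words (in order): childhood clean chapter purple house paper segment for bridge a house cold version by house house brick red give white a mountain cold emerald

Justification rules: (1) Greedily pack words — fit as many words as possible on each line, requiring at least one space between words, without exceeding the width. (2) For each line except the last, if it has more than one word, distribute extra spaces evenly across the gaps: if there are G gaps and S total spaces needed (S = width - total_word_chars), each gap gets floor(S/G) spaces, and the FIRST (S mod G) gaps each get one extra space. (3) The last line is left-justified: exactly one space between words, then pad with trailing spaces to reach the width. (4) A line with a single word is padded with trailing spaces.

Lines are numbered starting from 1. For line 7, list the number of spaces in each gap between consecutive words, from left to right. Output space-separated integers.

Line 1: ['childhood'] (min_width=9, slack=3)
Line 2: ['clean'] (min_width=5, slack=7)
Line 3: ['chapter'] (min_width=7, slack=5)
Line 4: ['purple', 'house'] (min_width=12, slack=0)
Line 5: ['paper'] (min_width=5, slack=7)
Line 6: ['segment', 'for'] (min_width=11, slack=1)
Line 7: ['bridge', 'a'] (min_width=8, slack=4)
Line 8: ['house', 'cold'] (min_width=10, slack=2)
Line 9: ['version', 'by'] (min_width=10, slack=2)
Line 10: ['house', 'house'] (min_width=11, slack=1)
Line 11: ['brick', 'red'] (min_width=9, slack=3)
Line 12: ['give', 'white', 'a'] (min_width=12, slack=0)
Line 13: ['mountain'] (min_width=8, slack=4)
Line 14: ['cold', 'emerald'] (min_width=12, slack=0)

Answer: 5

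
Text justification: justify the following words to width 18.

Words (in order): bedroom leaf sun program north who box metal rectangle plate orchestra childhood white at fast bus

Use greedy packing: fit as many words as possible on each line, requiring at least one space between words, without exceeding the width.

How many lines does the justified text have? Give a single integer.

Answer: 7

Derivation:
Line 1: ['bedroom', 'leaf', 'sun'] (min_width=16, slack=2)
Line 2: ['program', 'north', 'who'] (min_width=17, slack=1)
Line 3: ['box', 'metal'] (min_width=9, slack=9)
Line 4: ['rectangle', 'plate'] (min_width=15, slack=3)
Line 5: ['orchestra'] (min_width=9, slack=9)
Line 6: ['childhood', 'white', 'at'] (min_width=18, slack=0)
Line 7: ['fast', 'bus'] (min_width=8, slack=10)
Total lines: 7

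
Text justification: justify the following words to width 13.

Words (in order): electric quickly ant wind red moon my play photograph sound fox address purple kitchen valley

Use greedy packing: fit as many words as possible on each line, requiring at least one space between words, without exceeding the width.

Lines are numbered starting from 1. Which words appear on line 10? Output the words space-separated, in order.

Answer: valley

Derivation:
Line 1: ['electric'] (min_width=8, slack=5)
Line 2: ['quickly', 'ant'] (min_width=11, slack=2)
Line 3: ['wind', 'red', 'moon'] (min_width=13, slack=0)
Line 4: ['my', 'play'] (min_width=7, slack=6)
Line 5: ['photograph'] (min_width=10, slack=3)
Line 6: ['sound', 'fox'] (min_width=9, slack=4)
Line 7: ['address'] (min_width=7, slack=6)
Line 8: ['purple'] (min_width=6, slack=7)
Line 9: ['kitchen'] (min_width=7, slack=6)
Line 10: ['valley'] (min_width=6, slack=7)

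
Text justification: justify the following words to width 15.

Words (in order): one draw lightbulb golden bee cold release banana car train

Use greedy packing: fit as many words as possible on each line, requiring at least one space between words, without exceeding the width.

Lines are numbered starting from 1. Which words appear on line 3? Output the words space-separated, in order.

Line 1: ['one', 'draw'] (min_width=8, slack=7)
Line 2: ['lightbulb'] (min_width=9, slack=6)
Line 3: ['golden', 'bee', 'cold'] (min_width=15, slack=0)
Line 4: ['release', 'banana'] (min_width=14, slack=1)
Line 5: ['car', 'train'] (min_width=9, slack=6)

Answer: golden bee cold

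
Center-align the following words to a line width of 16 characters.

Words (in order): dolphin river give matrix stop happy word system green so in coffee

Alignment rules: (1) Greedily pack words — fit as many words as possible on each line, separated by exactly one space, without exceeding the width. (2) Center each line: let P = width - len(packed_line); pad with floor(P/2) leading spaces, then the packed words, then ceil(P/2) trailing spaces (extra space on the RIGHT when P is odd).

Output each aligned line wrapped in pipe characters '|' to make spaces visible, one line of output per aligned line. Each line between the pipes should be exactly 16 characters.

Answer: | dolphin river  |
|give matrix stop|
|   happy word   |
|system green so |
|   in coffee    |

Derivation:
Line 1: ['dolphin', 'river'] (min_width=13, slack=3)
Line 2: ['give', 'matrix', 'stop'] (min_width=16, slack=0)
Line 3: ['happy', 'word'] (min_width=10, slack=6)
Line 4: ['system', 'green', 'so'] (min_width=15, slack=1)
Line 5: ['in', 'coffee'] (min_width=9, slack=7)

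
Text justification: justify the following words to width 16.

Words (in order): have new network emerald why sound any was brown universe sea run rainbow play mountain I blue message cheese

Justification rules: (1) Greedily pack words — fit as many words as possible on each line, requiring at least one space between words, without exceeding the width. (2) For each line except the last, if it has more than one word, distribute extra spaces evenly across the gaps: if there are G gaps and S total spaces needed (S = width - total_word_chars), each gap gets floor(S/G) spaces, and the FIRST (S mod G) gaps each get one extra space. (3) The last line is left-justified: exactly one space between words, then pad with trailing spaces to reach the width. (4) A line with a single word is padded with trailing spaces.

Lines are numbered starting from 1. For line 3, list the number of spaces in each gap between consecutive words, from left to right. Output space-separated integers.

Answer: 3 2

Derivation:
Line 1: ['have', 'new', 'network'] (min_width=16, slack=0)
Line 2: ['emerald', 'why'] (min_width=11, slack=5)
Line 3: ['sound', 'any', 'was'] (min_width=13, slack=3)
Line 4: ['brown', 'universe'] (min_width=14, slack=2)
Line 5: ['sea', 'run', 'rainbow'] (min_width=15, slack=1)
Line 6: ['play', 'mountain', 'I'] (min_width=15, slack=1)
Line 7: ['blue', 'message'] (min_width=12, slack=4)
Line 8: ['cheese'] (min_width=6, slack=10)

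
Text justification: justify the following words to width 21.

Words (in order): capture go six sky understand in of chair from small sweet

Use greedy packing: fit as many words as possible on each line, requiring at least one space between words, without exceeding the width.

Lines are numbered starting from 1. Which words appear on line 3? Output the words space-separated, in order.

Line 1: ['capture', 'go', 'six', 'sky'] (min_width=18, slack=3)
Line 2: ['understand', 'in', 'of'] (min_width=16, slack=5)
Line 3: ['chair', 'from', 'small'] (min_width=16, slack=5)
Line 4: ['sweet'] (min_width=5, slack=16)

Answer: chair from small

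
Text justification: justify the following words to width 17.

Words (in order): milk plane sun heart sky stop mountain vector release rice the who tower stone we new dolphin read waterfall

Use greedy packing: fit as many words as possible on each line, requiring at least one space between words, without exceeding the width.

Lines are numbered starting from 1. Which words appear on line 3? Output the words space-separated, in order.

Line 1: ['milk', 'plane', 'sun'] (min_width=14, slack=3)
Line 2: ['heart', 'sky', 'stop'] (min_width=14, slack=3)
Line 3: ['mountain', 'vector'] (min_width=15, slack=2)
Line 4: ['release', 'rice', 'the'] (min_width=16, slack=1)
Line 5: ['who', 'tower', 'stone'] (min_width=15, slack=2)
Line 6: ['we', 'new', 'dolphin'] (min_width=14, slack=3)
Line 7: ['read', 'waterfall'] (min_width=14, slack=3)

Answer: mountain vector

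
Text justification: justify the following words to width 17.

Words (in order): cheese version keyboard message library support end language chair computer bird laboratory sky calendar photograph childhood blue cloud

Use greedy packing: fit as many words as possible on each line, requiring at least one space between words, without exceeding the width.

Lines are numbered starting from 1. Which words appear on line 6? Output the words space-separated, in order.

Answer: bird laboratory

Derivation:
Line 1: ['cheese', 'version'] (min_width=14, slack=3)
Line 2: ['keyboard', 'message'] (min_width=16, slack=1)
Line 3: ['library', 'support'] (min_width=15, slack=2)
Line 4: ['end', 'language'] (min_width=12, slack=5)
Line 5: ['chair', 'computer'] (min_width=14, slack=3)
Line 6: ['bird', 'laboratory'] (min_width=15, slack=2)
Line 7: ['sky', 'calendar'] (min_width=12, slack=5)
Line 8: ['photograph'] (min_width=10, slack=7)
Line 9: ['childhood', 'blue'] (min_width=14, slack=3)
Line 10: ['cloud'] (min_width=5, slack=12)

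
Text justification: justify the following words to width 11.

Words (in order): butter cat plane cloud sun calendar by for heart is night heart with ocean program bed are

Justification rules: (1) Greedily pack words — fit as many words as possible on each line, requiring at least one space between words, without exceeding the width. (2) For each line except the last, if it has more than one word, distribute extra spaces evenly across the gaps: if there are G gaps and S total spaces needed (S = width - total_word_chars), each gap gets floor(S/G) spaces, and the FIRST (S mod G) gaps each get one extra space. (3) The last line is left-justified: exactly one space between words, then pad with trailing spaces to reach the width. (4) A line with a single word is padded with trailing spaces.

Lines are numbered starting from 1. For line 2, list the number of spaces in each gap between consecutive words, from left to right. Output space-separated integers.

Line 1: ['butter', 'cat'] (min_width=10, slack=1)
Line 2: ['plane', 'cloud'] (min_width=11, slack=0)
Line 3: ['sun'] (min_width=3, slack=8)
Line 4: ['calendar', 'by'] (min_width=11, slack=0)
Line 5: ['for', 'heart'] (min_width=9, slack=2)
Line 6: ['is', 'night'] (min_width=8, slack=3)
Line 7: ['heart', 'with'] (min_width=10, slack=1)
Line 8: ['ocean'] (min_width=5, slack=6)
Line 9: ['program', 'bed'] (min_width=11, slack=0)
Line 10: ['are'] (min_width=3, slack=8)

Answer: 1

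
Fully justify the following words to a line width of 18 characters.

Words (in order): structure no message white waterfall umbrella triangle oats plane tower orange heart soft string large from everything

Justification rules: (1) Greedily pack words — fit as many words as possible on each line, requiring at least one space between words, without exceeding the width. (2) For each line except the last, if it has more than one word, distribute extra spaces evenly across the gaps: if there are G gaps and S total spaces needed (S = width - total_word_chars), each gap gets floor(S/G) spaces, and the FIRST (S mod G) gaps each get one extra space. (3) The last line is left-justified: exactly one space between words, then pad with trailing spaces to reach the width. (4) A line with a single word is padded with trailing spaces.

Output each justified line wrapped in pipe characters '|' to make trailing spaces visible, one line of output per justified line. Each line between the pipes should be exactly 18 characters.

Line 1: ['structure', 'no'] (min_width=12, slack=6)
Line 2: ['message', 'white'] (min_width=13, slack=5)
Line 3: ['waterfall', 'umbrella'] (min_width=18, slack=0)
Line 4: ['triangle', 'oats'] (min_width=13, slack=5)
Line 5: ['plane', 'tower', 'orange'] (min_width=18, slack=0)
Line 6: ['heart', 'soft', 'string'] (min_width=17, slack=1)
Line 7: ['large', 'from'] (min_width=10, slack=8)
Line 8: ['everything'] (min_width=10, slack=8)

Answer: |structure       no|
|message      white|
|waterfall umbrella|
|triangle      oats|
|plane tower orange|
|heart  soft string|
|large         from|
|everything        |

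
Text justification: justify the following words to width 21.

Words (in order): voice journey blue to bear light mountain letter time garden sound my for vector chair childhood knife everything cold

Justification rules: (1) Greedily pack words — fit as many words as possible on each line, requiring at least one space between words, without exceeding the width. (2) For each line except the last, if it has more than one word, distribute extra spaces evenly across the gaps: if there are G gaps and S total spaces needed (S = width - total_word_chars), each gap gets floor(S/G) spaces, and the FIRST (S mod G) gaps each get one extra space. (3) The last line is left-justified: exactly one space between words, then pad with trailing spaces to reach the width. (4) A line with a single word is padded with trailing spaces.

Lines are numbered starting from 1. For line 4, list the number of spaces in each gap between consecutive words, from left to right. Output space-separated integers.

Answer: 2 2 1

Derivation:
Line 1: ['voice', 'journey', 'blue', 'to'] (min_width=21, slack=0)
Line 2: ['bear', 'light', 'mountain'] (min_width=19, slack=2)
Line 3: ['letter', 'time', 'garden'] (min_width=18, slack=3)
Line 4: ['sound', 'my', 'for', 'vector'] (min_width=19, slack=2)
Line 5: ['chair', 'childhood', 'knife'] (min_width=21, slack=0)
Line 6: ['everything', 'cold'] (min_width=15, slack=6)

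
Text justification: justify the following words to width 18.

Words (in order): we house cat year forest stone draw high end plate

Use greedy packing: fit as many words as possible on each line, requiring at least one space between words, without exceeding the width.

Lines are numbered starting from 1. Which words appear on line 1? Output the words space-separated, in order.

Line 1: ['we', 'house', 'cat', 'year'] (min_width=17, slack=1)
Line 2: ['forest', 'stone', 'draw'] (min_width=17, slack=1)
Line 3: ['high', 'end', 'plate'] (min_width=14, slack=4)

Answer: we house cat year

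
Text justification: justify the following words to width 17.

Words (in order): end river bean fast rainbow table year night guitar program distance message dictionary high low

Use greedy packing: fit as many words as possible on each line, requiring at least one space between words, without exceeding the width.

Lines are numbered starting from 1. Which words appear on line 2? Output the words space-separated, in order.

Answer: fast rainbow

Derivation:
Line 1: ['end', 'river', 'bean'] (min_width=14, slack=3)
Line 2: ['fast', 'rainbow'] (min_width=12, slack=5)
Line 3: ['table', 'year', 'night'] (min_width=16, slack=1)
Line 4: ['guitar', 'program'] (min_width=14, slack=3)
Line 5: ['distance', 'message'] (min_width=16, slack=1)
Line 6: ['dictionary', 'high'] (min_width=15, slack=2)
Line 7: ['low'] (min_width=3, slack=14)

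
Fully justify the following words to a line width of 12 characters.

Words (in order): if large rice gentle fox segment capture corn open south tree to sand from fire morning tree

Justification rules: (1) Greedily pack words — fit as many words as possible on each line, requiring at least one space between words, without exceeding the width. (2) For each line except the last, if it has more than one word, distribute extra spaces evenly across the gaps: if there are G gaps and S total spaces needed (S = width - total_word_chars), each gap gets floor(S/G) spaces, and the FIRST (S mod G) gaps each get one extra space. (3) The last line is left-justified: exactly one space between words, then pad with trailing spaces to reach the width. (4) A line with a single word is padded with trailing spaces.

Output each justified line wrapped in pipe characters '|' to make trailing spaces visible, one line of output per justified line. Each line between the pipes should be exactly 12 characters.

Answer: |if     large|
|rice  gentle|
|fox  segment|
|capture corn|
|open   south|
|tree to sand|
|from    fire|
|morning tree|

Derivation:
Line 1: ['if', 'large'] (min_width=8, slack=4)
Line 2: ['rice', 'gentle'] (min_width=11, slack=1)
Line 3: ['fox', 'segment'] (min_width=11, slack=1)
Line 4: ['capture', 'corn'] (min_width=12, slack=0)
Line 5: ['open', 'south'] (min_width=10, slack=2)
Line 6: ['tree', 'to', 'sand'] (min_width=12, slack=0)
Line 7: ['from', 'fire'] (min_width=9, slack=3)
Line 8: ['morning', 'tree'] (min_width=12, slack=0)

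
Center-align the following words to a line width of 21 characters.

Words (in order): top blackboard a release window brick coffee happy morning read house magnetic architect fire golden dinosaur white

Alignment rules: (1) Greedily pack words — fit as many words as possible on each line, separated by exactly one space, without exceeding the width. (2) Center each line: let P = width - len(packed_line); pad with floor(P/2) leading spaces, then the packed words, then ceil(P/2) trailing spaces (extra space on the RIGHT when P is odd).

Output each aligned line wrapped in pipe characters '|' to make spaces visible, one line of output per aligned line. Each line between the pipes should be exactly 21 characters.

Line 1: ['top', 'blackboard', 'a'] (min_width=16, slack=5)
Line 2: ['release', 'window', 'brick'] (min_width=20, slack=1)
Line 3: ['coffee', 'happy', 'morning'] (min_width=20, slack=1)
Line 4: ['read', 'house', 'magnetic'] (min_width=19, slack=2)
Line 5: ['architect', 'fire', 'golden'] (min_width=21, slack=0)
Line 6: ['dinosaur', 'white'] (min_width=14, slack=7)

Answer: |  top blackboard a   |
|release window brick |
|coffee happy morning |
| read house magnetic |
|architect fire golden|
|   dinosaur white    |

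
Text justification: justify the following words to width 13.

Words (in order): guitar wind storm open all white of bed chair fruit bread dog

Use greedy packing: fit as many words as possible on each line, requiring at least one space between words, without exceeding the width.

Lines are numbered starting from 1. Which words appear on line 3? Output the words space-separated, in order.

Answer: all white of

Derivation:
Line 1: ['guitar', 'wind'] (min_width=11, slack=2)
Line 2: ['storm', 'open'] (min_width=10, slack=3)
Line 3: ['all', 'white', 'of'] (min_width=12, slack=1)
Line 4: ['bed', 'chair'] (min_width=9, slack=4)
Line 5: ['fruit', 'bread'] (min_width=11, slack=2)
Line 6: ['dog'] (min_width=3, slack=10)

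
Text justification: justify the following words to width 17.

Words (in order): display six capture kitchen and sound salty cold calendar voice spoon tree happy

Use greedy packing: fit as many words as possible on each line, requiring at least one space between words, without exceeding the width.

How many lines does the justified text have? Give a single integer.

Answer: 6

Derivation:
Line 1: ['display', 'six'] (min_width=11, slack=6)
Line 2: ['capture', 'kitchen'] (min_width=15, slack=2)
Line 3: ['and', 'sound', 'salty'] (min_width=15, slack=2)
Line 4: ['cold', 'calendar'] (min_width=13, slack=4)
Line 5: ['voice', 'spoon', 'tree'] (min_width=16, slack=1)
Line 6: ['happy'] (min_width=5, slack=12)
Total lines: 6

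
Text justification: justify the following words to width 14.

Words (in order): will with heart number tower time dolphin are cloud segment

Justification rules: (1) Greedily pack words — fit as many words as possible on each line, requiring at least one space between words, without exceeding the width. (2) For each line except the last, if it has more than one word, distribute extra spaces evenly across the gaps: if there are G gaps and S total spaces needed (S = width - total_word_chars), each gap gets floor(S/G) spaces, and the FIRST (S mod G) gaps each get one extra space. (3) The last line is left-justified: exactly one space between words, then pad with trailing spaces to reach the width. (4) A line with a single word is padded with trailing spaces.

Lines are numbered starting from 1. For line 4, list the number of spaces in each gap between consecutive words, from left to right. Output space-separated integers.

Line 1: ['will', 'with'] (min_width=9, slack=5)
Line 2: ['heart', 'number'] (min_width=12, slack=2)
Line 3: ['tower', 'time'] (min_width=10, slack=4)
Line 4: ['dolphin', 'are'] (min_width=11, slack=3)
Line 5: ['cloud', 'segment'] (min_width=13, slack=1)

Answer: 4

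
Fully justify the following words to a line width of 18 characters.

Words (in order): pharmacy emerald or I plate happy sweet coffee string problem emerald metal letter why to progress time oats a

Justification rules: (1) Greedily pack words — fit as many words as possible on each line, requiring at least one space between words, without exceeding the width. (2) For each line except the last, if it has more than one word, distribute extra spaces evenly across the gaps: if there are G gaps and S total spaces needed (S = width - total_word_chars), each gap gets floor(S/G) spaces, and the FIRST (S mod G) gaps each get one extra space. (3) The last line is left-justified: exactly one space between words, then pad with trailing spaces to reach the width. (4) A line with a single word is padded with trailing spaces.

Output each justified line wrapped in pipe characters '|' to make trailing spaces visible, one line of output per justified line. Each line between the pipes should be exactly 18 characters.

Line 1: ['pharmacy', 'emerald'] (min_width=16, slack=2)
Line 2: ['or', 'I', 'plate', 'happy'] (min_width=16, slack=2)
Line 3: ['sweet', 'coffee'] (min_width=12, slack=6)
Line 4: ['string', 'problem'] (min_width=14, slack=4)
Line 5: ['emerald', 'metal'] (min_width=13, slack=5)
Line 6: ['letter', 'why', 'to'] (min_width=13, slack=5)
Line 7: ['progress', 'time', 'oats'] (min_width=18, slack=0)
Line 8: ['a'] (min_width=1, slack=17)

Answer: |pharmacy   emerald|
|or  I  plate happy|
|sweet       coffee|
|string     problem|
|emerald      metal|
|letter    why   to|
|progress time oats|
|a                 |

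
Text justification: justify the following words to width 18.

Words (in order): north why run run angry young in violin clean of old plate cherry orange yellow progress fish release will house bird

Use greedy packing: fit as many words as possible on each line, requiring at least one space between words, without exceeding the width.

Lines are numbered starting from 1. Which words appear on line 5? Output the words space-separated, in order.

Line 1: ['north', 'why', 'run', 'run'] (min_width=17, slack=1)
Line 2: ['angry', 'young', 'in'] (min_width=14, slack=4)
Line 3: ['violin', 'clean', 'of'] (min_width=15, slack=3)
Line 4: ['old', 'plate', 'cherry'] (min_width=16, slack=2)
Line 5: ['orange', 'yellow'] (min_width=13, slack=5)
Line 6: ['progress', 'fish'] (min_width=13, slack=5)
Line 7: ['release', 'will', 'house'] (min_width=18, slack=0)
Line 8: ['bird'] (min_width=4, slack=14)

Answer: orange yellow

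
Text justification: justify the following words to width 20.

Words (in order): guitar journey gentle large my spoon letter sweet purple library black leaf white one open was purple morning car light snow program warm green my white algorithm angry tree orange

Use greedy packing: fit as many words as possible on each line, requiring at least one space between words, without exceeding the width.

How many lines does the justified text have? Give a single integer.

Answer: 10

Derivation:
Line 1: ['guitar', 'journey'] (min_width=14, slack=6)
Line 2: ['gentle', 'large', 'my'] (min_width=15, slack=5)
Line 3: ['spoon', 'letter', 'sweet'] (min_width=18, slack=2)
Line 4: ['purple', 'library', 'black'] (min_width=20, slack=0)
Line 5: ['leaf', 'white', 'one', 'open'] (min_width=19, slack=1)
Line 6: ['was', 'purple', 'morning'] (min_width=18, slack=2)
Line 7: ['car', 'light', 'snow'] (min_width=14, slack=6)
Line 8: ['program', 'warm', 'green'] (min_width=18, slack=2)
Line 9: ['my', 'white', 'algorithm'] (min_width=18, slack=2)
Line 10: ['angry', 'tree', 'orange'] (min_width=17, slack=3)
Total lines: 10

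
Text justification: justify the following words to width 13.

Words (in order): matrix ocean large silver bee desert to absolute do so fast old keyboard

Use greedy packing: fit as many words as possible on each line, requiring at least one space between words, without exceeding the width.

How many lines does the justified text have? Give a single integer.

Answer: 6

Derivation:
Line 1: ['matrix', 'ocean'] (min_width=12, slack=1)
Line 2: ['large', 'silver'] (min_width=12, slack=1)
Line 3: ['bee', 'desert', 'to'] (min_width=13, slack=0)
Line 4: ['absolute', 'do'] (min_width=11, slack=2)
Line 5: ['so', 'fast', 'old'] (min_width=11, slack=2)
Line 6: ['keyboard'] (min_width=8, slack=5)
Total lines: 6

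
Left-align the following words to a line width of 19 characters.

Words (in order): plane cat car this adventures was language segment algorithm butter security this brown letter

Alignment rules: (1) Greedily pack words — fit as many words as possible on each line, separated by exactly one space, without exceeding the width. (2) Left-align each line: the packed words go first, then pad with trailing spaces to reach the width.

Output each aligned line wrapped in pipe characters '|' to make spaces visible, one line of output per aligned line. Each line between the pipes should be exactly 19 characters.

Line 1: ['plane', 'cat', 'car', 'this'] (min_width=18, slack=1)
Line 2: ['adventures', 'was'] (min_width=14, slack=5)
Line 3: ['language', 'segment'] (min_width=16, slack=3)
Line 4: ['algorithm', 'butter'] (min_width=16, slack=3)
Line 5: ['security', 'this', 'brown'] (min_width=19, slack=0)
Line 6: ['letter'] (min_width=6, slack=13)

Answer: |plane cat car this |
|adventures was     |
|language segment   |
|algorithm butter   |
|security this brown|
|letter             |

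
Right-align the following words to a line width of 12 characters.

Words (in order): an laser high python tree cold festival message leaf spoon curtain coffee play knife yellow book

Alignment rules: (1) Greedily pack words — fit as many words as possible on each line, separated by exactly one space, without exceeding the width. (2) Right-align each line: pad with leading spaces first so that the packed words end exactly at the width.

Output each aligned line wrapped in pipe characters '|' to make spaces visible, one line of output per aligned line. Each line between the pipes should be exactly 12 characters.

Answer: |    an laser|
| high python|
|   tree cold|
|    festival|
|message leaf|
|       spoon|
|     curtain|
| coffee play|
|knife yellow|
|        book|

Derivation:
Line 1: ['an', 'laser'] (min_width=8, slack=4)
Line 2: ['high', 'python'] (min_width=11, slack=1)
Line 3: ['tree', 'cold'] (min_width=9, slack=3)
Line 4: ['festival'] (min_width=8, slack=4)
Line 5: ['message', 'leaf'] (min_width=12, slack=0)
Line 6: ['spoon'] (min_width=5, slack=7)
Line 7: ['curtain'] (min_width=7, slack=5)
Line 8: ['coffee', 'play'] (min_width=11, slack=1)
Line 9: ['knife', 'yellow'] (min_width=12, slack=0)
Line 10: ['book'] (min_width=4, slack=8)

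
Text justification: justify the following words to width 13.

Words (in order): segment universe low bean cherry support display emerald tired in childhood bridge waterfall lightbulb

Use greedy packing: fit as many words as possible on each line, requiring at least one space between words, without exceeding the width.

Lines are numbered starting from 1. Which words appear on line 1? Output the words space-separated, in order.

Line 1: ['segment'] (min_width=7, slack=6)
Line 2: ['universe', 'low'] (min_width=12, slack=1)
Line 3: ['bean', 'cherry'] (min_width=11, slack=2)
Line 4: ['support'] (min_width=7, slack=6)
Line 5: ['display'] (min_width=7, slack=6)
Line 6: ['emerald', 'tired'] (min_width=13, slack=0)
Line 7: ['in', 'childhood'] (min_width=12, slack=1)
Line 8: ['bridge'] (min_width=6, slack=7)
Line 9: ['waterfall'] (min_width=9, slack=4)
Line 10: ['lightbulb'] (min_width=9, slack=4)

Answer: segment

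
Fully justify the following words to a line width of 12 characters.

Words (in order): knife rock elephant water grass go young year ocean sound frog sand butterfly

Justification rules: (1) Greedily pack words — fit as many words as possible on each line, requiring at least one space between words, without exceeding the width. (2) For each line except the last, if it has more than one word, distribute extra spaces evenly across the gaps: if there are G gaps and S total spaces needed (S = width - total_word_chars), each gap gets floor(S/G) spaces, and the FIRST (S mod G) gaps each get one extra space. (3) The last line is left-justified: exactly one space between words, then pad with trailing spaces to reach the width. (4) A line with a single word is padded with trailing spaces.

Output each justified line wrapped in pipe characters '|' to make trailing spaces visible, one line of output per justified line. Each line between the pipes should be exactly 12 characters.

Answer: |knife   rock|
|elephant    |
|water  grass|
|go     young|
|year   ocean|
|sound   frog|
|sand        |
|butterfly   |

Derivation:
Line 1: ['knife', 'rock'] (min_width=10, slack=2)
Line 2: ['elephant'] (min_width=8, slack=4)
Line 3: ['water', 'grass'] (min_width=11, slack=1)
Line 4: ['go', 'young'] (min_width=8, slack=4)
Line 5: ['year', 'ocean'] (min_width=10, slack=2)
Line 6: ['sound', 'frog'] (min_width=10, slack=2)
Line 7: ['sand'] (min_width=4, slack=8)
Line 8: ['butterfly'] (min_width=9, slack=3)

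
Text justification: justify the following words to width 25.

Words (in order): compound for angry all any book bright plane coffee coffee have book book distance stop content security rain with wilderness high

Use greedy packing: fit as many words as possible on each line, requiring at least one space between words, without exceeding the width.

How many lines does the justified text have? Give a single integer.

Answer: 6

Derivation:
Line 1: ['compound', 'for', 'angry', 'all'] (min_width=22, slack=3)
Line 2: ['any', 'book', 'bright', 'plane'] (min_width=21, slack=4)
Line 3: ['coffee', 'coffee', 'have', 'book'] (min_width=23, slack=2)
Line 4: ['book', 'distance', 'stop'] (min_width=18, slack=7)
Line 5: ['content', 'security', 'rain'] (min_width=21, slack=4)
Line 6: ['with', 'wilderness', 'high'] (min_width=20, slack=5)
Total lines: 6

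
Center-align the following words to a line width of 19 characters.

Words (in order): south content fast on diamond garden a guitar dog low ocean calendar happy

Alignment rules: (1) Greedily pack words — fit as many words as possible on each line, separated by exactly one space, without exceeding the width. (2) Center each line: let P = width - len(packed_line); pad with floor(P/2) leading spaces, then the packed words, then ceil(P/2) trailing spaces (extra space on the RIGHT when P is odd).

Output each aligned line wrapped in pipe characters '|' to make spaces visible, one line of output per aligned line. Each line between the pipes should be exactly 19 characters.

Line 1: ['south', 'content', 'fast'] (min_width=18, slack=1)
Line 2: ['on', 'diamond', 'garden', 'a'] (min_width=19, slack=0)
Line 3: ['guitar', 'dog', 'low'] (min_width=14, slack=5)
Line 4: ['ocean', 'calendar'] (min_width=14, slack=5)
Line 5: ['happy'] (min_width=5, slack=14)

Answer: |south content fast |
|on diamond garden a|
|  guitar dog low   |
|  ocean calendar   |
|       happy       |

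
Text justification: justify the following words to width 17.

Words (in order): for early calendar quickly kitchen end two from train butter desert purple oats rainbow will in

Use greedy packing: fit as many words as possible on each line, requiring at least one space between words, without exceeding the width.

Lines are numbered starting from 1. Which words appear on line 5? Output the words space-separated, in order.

Answer: desert purple

Derivation:
Line 1: ['for', 'early'] (min_width=9, slack=8)
Line 2: ['calendar', 'quickly'] (min_width=16, slack=1)
Line 3: ['kitchen', 'end', 'two'] (min_width=15, slack=2)
Line 4: ['from', 'train', 'butter'] (min_width=17, slack=0)
Line 5: ['desert', 'purple'] (min_width=13, slack=4)
Line 6: ['oats', 'rainbow', 'will'] (min_width=17, slack=0)
Line 7: ['in'] (min_width=2, slack=15)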